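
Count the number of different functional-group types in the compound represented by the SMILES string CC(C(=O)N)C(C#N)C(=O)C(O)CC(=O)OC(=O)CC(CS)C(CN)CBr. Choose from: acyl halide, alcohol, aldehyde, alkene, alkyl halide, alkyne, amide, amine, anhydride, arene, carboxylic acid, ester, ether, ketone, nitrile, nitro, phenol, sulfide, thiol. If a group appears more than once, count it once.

8

Working along the chain:
  CH(CONH2): pendant –CONH2: carbonyl C bonded to C and N → amide.
  CH(CN): pendant –C≡N: nitrile.
  CO: –C(=O)– with carbon on both sides → ketone.
  CH(OH): –OH on an sp³ carbon → alcohol (secondary).
  CH2CO-O-COCH2: two acyl groups sharing one oxygen, –C(=O)–O–C(=O)– → anhydride.
  CH(CH2SH): pendant –CH2SH → thiol.
  CH(CH2NH2): pendant –CH2NH2: N on sp³ C, no adjacent C=O → amine.
  CH2Br: halogen on an sp³ carbon → alkyl halide.
Distinct types present: alcohol, alkyl halide, amide, amine, anhydride, ketone, nitrile, thiol.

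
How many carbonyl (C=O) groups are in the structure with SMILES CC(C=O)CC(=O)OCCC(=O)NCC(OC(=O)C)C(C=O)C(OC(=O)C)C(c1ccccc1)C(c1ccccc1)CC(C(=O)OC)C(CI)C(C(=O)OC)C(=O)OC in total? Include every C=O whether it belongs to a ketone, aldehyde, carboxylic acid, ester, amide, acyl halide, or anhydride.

9

CH(CHO): aldehyde, 1 C=O (running total 1).
CH2COOCH2: ester, 1 C=O (running total 2).
CH2CONHCH2: amide, 1 C=O (running total 3).
CH(OCOCH3): ester, 1 C=O (running total 4).
CH(CHO): aldehyde, 1 C=O (running total 5).
CH(OCOCH3): ester, 1 C=O (running total 6).
CH(COOCH3): ester, 1 C=O (running total 7).
CH(COOCH3): ester, 1 C=O (running total 8).
COOCH3: ester, 1 C=O (running total 9).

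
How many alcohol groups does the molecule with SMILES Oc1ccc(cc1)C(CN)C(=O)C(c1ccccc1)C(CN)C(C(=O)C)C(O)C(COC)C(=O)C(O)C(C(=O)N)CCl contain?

2

Working along the chain:
  HOC6H4: –OH attached directly to an aromatic ring → phenol (not alcohol); the ring itself is an arene.
  CH(CH2NH2): pendant –CH2NH2: N on sp³ C, no adjacent C=O → amine.
  CO: –C(=O)– with carbon on both sides → ketone.
  CH(C6H5): pendant –C6H5: benzene ring → arene.
  CH(CH2NH2): pendant –CH2NH2: N on sp³ C, no adjacent C=O → amine.
  CH(COCH3): pendant –COCH3: carbonyl C bonded to two carbons → ketone.
  CH(OH): –OH on an sp³ carbon → alcohol (secondary).
  CH(CH2OCH3): pendant –CH2OCH3: C–O–C linkage → ether.
  CO: –C(=O)– with carbon on both sides → ketone.
  CH(OH): –OH on an sp³ carbon → alcohol (secondary).
  CH(CONH2): pendant –CONH2: carbonyl C bonded to C and N → amide.
  CH2Cl: halogen on an sp³ carbon → alkyl halide.
Alcohol appears at: CH(OH), CH(OH) → 2.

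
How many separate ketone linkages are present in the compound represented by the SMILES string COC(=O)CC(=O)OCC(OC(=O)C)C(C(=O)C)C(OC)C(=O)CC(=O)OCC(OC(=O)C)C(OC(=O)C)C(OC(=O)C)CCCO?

2

Working along the chain:
  CH3OOC: CH3O–C(=O)–: carbonyl C bonded to C and to –OCH3 → ester (not ketone + ether).
  CH2COOCH2: –C(=O)–O–C with C on the carbonyl side → ester.
  CH(OCOCH3): pendant –OC(=O)CH3: an acyloxy group → ester.
  CH(COCH3): pendant –COCH3: carbonyl C bonded to two carbons → ketone.
  CH(OCH3): pendant –OCH3: C–O–C with sp³ C, no adjacent C=O → ether.
  CO: –C(=O)– with carbon on both sides → ketone.
  CH2COOCH2: –C(=O)–O–C with C on the carbonyl side → ester.
  CH(OCOCH3): pendant –OC(=O)CH3: an acyloxy group → ester.
  CH(OCOCH3): pendant –OC(=O)CH3: an acyloxy group → ester.
  CH(OCOCH3): pendant –OC(=O)CH3: an acyloxy group → ester.
  CH2OH: –OH on an sp³ carbon → alcohol.
Ketone appears at: CH(COCH3), CO → 2.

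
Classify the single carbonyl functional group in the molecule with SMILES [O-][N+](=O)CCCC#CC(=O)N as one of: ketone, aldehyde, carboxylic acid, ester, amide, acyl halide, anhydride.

The carbonyl is in the CONH2 segment: –C(=O)NH2: carbonyl C bonded to C and to N → amide (the N is not a separate amine).

amide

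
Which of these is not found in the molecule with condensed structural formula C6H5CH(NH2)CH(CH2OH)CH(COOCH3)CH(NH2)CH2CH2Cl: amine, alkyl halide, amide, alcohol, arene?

amide

alkyl halide: present (CH2Cl — halogen on an sp³ carbon → alkyl halide).
arene: present (C6H5 — C6H5– phenyl ring → arene).
alcohol: present (CH(CH2OH) — pendant –CH2OH on an sp³ backbone C → alcohol).
amine: present (CH(NH2) — –NH2 on an sp³ carbon with no adjacent C=O → amine).
amide: no segment matches this pattern.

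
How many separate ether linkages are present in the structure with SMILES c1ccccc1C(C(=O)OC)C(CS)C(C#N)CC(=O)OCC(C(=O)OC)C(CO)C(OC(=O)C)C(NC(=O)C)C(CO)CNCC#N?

0

Taking each segment in turn:
  C6H5: C6H5– phenyl ring → arene.
  CH(COOCH3): pendant –COOCH3: carbonyl C bonded to C and –OCH3 → ester.
  CH(CH2SH): pendant –CH2SH → thiol.
  CH(CN): pendant –C≡N: nitrile.
  CH2COOCH2: –C(=O)–O–C with C on the carbonyl side → ester.
  CH(COOCH3): pendant –COOCH3: carbonyl C bonded to C and –OCH3 → ester.
  CH(CH2OH): pendant –CH2OH on an sp³ backbone C → alcohol.
  CH(OCOCH3): pendant –OC(=O)CH3: an acyloxy group → ester.
  CH(NHCOCH3): pendant –NHC(=O)CH3: N bonded to a carbonyl → amide (not amine).
  CH(CH2OH): pendant –CH2OH on an sp³ backbone C → alcohol.
  CH2NHCH2: C–N–C with sp³ carbons and no adjacent C=O → amine (secondary).
  CN: –C≡N: carbon triple-bonded to nitrogen → nitrile.
No segment is a ether: CH(COOCH3) is ester, not ether; CH2COOCH2 is ester, not ether; CH(COOCH3) is ester, not ether. → 0.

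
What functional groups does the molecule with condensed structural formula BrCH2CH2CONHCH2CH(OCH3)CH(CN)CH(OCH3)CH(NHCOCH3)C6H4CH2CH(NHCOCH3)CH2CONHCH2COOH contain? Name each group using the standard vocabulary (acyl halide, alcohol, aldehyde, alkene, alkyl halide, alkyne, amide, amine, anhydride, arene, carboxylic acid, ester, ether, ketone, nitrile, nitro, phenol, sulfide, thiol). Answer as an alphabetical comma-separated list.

alkyl halide, amide, arene, carboxylic acid, ether, nitrile

halogen on an sp³ carbon → alkyl halide.
–C(=O)–N– linkage → amide (the N is not an amine).
pendant –OCH3: C–O–C with sp³ C, no adjacent C=O → ether.
pendant –C≡N: nitrile.
pendant –OCH3: C–O–C with sp³ C, no adjacent C=O → ether.
pendant –NHC(=O)CH3: N bonded to a carbonyl → amide (not amine).
para-disubstituted benzene ring → arene.
pendant –NHC(=O)CH3: N bonded to a carbonyl → amide (not amine).
–C(=O)–N– linkage → amide (the N is not an amine).
–COOH: carbonyl C bonded to –OH and C → carboxylic acid (the –OH is not a separate alcohol).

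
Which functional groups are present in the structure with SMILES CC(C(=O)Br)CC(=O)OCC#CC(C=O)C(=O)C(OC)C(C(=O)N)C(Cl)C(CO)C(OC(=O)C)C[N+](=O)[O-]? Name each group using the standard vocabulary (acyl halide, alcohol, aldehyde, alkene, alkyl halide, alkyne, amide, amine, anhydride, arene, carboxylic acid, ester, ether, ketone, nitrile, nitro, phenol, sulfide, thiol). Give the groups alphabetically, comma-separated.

acyl halide, alcohol, aldehyde, alkyl halide, alkyne, amide, ester, ether, ketone, nitro

pendant –C(=O)X: carbonyl C bonded to C and halogen → acyl halide.
–C(=O)–O–C with C on the carbonyl side → ester.
C≡C triple bond → alkyne.
pendant –CHO: carbonyl C bonded to C and H → aldehyde.
–C(=O)– with carbon on both sides → ketone.
pendant –OCH3: C–O–C with sp³ C, no adjacent C=O → ether.
pendant –CONH2: carbonyl C bonded to C and N → amide.
halogen on an sp³ carbon → alkyl halide.
pendant –CH2OH on an sp³ backbone C → alcohol.
pendant –OC(=O)CH3: an acyloxy group → ester.
–NO2 on carbon → nitro group.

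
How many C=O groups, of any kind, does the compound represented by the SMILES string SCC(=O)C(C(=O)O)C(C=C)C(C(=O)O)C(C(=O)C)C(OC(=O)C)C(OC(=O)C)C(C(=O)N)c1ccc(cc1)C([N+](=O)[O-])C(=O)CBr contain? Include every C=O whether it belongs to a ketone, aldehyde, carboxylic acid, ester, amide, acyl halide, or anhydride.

8

CO: ketone, 1 C=O (running total 1).
CH(COOH): carboxylic acid, 1 C=O (running total 2).
CH(COOH): carboxylic acid, 1 C=O (running total 3).
CH(COCH3): ketone, 1 C=O (running total 4).
CH(OCOCH3): ester, 1 C=O (running total 5).
CH(OCOCH3): ester, 1 C=O (running total 6).
CH(CONH2): amide, 1 C=O (running total 7).
CO: ketone, 1 C=O (running total 8).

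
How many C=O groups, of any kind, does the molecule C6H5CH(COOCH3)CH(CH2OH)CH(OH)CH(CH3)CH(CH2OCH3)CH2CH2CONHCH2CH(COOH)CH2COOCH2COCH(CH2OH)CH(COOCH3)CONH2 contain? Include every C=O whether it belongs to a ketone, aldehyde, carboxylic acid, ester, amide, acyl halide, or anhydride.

7

CH(COOCH3): ester, 1 C=O (running total 1).
CH2CONHCH2: amide, 1 C=O (running total 2).
CH(COOH): carboxylic acid, 1 C=O (running total 3).
CH2COOCH2: ester, 1 C=O (running total 4).
CO: ketone, 1 C=O (running total 5).
CH(COOCH3): ester, 1 C=O (running total 6).
CONH2: amide, 1 C=O (running total 7).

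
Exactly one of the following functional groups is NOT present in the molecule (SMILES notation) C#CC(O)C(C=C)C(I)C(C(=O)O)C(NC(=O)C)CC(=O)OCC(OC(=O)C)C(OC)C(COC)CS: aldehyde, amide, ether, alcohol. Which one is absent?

ether: present (CH(OCH3) — pendant –OCH3: C–O–C with sp³ C, no adjacent C=O → ether).
amide: present (CH(NHCOCH3) — pendant –NHC(=O)CH3: N bonded to a carbonyl → amide (not amine)).
alcohol: present (CH(OH) — –OH on an sp³ carbon → alcohol (secondary)).
aldehyde: absent. In CH(COOH), the carbonyl carbon bears –OH, not –H, so it is a carboxylic acid.

aldehyde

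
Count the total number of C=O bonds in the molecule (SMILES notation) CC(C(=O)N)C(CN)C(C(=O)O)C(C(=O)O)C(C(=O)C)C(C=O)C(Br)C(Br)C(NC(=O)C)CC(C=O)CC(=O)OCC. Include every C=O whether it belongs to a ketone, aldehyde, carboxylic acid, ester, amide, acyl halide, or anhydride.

8

CH(CONH2): amide, 1 C=O (running total 1).
CH(COOH): carboxylic acid, 1 C=O (running total 2).
CH(COOH): carboxylic acid, 1 C=O (running total 3).
CH(COCH3): ketone, 1 C=O (running total 4).
CH(CHO): aldehyde, 1 C=O (running total 5).
CH(NHCOCH3): amide, 1 C=O (running total 6).
CH(CHO): aldehyde, 1 C=O (running total 7).
CH2COOCH2: ester, 1 C=O (running total 8).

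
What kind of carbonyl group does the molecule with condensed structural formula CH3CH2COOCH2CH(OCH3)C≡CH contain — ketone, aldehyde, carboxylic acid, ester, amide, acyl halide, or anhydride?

The carbonyl is in the CH2COOCH2 segment: –C(=O)–O–C with C on the carbonyl side → ester.

ester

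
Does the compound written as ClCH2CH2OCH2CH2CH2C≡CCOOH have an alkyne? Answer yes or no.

Working along the chain:
  ClCH2: halogen on an sp³ carbon → alkyl halide.
  CH2OCH2: C–O–C with sp³ carbons on both sides and no adjacent C=O → ether.
  C≡C: C≡C triple bond → alkyne.
  COOH: –COOH: carbonyl C bonded to –OH and C → carboxylic acid (the –OH is not a separate alcohol).
The C≡C segment supplies the alkyne: C≡C triple bond → alkyne.

yes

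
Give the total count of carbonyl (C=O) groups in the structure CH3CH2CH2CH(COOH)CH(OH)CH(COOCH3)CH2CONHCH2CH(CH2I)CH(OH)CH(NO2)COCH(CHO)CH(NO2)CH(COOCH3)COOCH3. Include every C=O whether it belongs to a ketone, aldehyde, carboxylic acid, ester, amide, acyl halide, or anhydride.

CH(COOH): carboxylic acid, 1 C=O (running total 1).
CH(COOCH3): ester, 1 C=O (running total 2).
CH2CONHCH2: amide, 1 C=O (running total 3).
CO: ketone, 1 C=O (running total 4).
CH(CHO): aldehyde, 1 C=O (running total 5).
CH(COOCH3): ester, 1 C=O (running total 6).
COOCH3: ester, 1 C=O (running total 7).

7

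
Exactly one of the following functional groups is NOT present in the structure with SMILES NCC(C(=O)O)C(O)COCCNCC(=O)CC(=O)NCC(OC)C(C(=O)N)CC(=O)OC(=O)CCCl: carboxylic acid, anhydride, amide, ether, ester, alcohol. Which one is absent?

ester

amide: present (CH2CONHCH2 — –C(=O)–N– linkage → amide (the N is not an amine)).
ether: present (CH2OCH2 — C–O–C with sp³ carbons on both sides and no adjacent C=O → ether).
alcohol: present (CH(OH) — –OH on an sp³ carbon → alcohol (secondary)).
carboxylic acid: present (CH(COOH) — pendant –COOH: carbonyl C bonded to C and –OH → carboxylic acid).
anhydride: present (CH2CO-O-COCH2 — two acyl groups sharing one oxygen, –C(=O)–O–C(=O)– → anhydride).
ester: absent. In CH2CO-O-COCH2, the oxygen bridges two acyl groups, which is an anhydride, not an ester.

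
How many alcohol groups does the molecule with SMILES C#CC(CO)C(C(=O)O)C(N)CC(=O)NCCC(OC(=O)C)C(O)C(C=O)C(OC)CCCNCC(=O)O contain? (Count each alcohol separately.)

C≡C triple bond → alkyne.
pendant –CH2OH on an sp³ backbone C → alcohol.
pendant –COOH: carbonyl C bonded to C and –OH → carboxylic acid.
–NH2 on an sp³ carbon with no adjacent C=O → amine.
–C(=O)–N– linkage → amide (the N is not an amine).
pendant –OC(=O)CH3: an acyloxy group → ester.
–OH on an sp³ carbon → alcohol (secondary).
pendant –CHO: carbonyl C bonded to C and H → aldehyde.
pendant –OCH3: C–O–C with sp³ C, no adjacent C=O → ether.
C–N–C with sp³ carbons and no adjacent C=O → amine (secondary).
–COOH: carbonyl C bonded to –OH and C → carboxylic acid (the –OH is not a separate alcohol).
Alcohol appears at: CH(CH2OH), CH(OH) → 2.

2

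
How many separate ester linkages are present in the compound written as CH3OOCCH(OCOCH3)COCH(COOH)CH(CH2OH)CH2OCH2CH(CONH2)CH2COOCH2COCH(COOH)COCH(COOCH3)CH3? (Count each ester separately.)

4

CH3O–C(=O)–: carbonyl C bonded to C and to –OCH3 → ester (not ketone + ether).
pendant –OC(=O)CH3: an acyloxy group → ester.
–C(=O)– with carbon on both sides → ketone.
pendant –COOH: carbonyl C bonded to C and –OH → carboxylic acid.
pendant –CH2OH on an sp³ backbone C → alcohol.
C–O–C with sp³ carbons on both sides and no adjacent C=O → ether.
pendant –CONH2: carbonyl C bonded to C and N → amide.
–C(=O)–O–C with C on the carbonyl side → ester.
–C(=O)– with carbon on both sides → ketone.
pendant –COOH: carbonyl C bonded to C and –OH → carboxylic acid.
–C(=O)– with carbon on both sides → ketone.
pendant –COOCH3: carbonyl C bonded to C and –OCH3 → ester.
Ester appears at: CH3OOC, CH(OCOCH3), CH2COOCH2, CH(COOCH3) → 4.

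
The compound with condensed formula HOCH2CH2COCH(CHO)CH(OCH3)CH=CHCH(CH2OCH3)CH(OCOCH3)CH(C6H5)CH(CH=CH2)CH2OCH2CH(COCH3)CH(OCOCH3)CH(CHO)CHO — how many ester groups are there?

2

Reading the structure from left to right:
  HOCH2: HO– on an sp³ carbon → alcohol.
  CO: –C(=O)– with carbon on both sides → ketone.
  CH(CHO): pendant –CHO: carbonyl C bonded to C and H → aldehyde.
  CH(OCH3): pendant –OCH3: C–O–C with sp³ C, no adjacent C=O → ether.
  CH=CH: C=C double bond → alkene.
  CH(CH2OCH3): pendant –CH2OCH3: C–O–C linkage → ether.
  CH(OCOCH3): pendant –OC(=O)CH3: an acyloxy group → ester.
  CH(C6H5): pendant –C6H5: benzene ring → arene.
  CH(CH=CH2): pendant –CH=CH2: C=C double bond → alkene.
  CH2OCH2: C–O–C with sp³ carbons on both sides and no adjacent C=O → ether.
  CH(COCH3): pendant –COCH3: carbonyl C bonded to two carbons → ketone.
  CH(OCOCH3): pendant –OC(=O)CH3: an acyloxy group → ester.
  CH(CHO): pendant –CHO: carbonyl C bonded to C and H → aldehyde.
  CHO: terminal –CHO: carbonyl C bonded to H and C → aldehyde.
Ester appears at: CH(OCOCH3), CH(OCOCH3) → 2.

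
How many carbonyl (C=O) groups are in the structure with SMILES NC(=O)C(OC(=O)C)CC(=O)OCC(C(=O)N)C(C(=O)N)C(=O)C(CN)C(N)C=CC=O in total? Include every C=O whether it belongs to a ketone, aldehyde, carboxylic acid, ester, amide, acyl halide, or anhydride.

H2NCO: amide, 1 C=O (running total 1).
CH(OCOCH3): ester, 1 C=O (running total 2).
CH2COOCH2: ester, 1 C=O (running total 3).
CH(CONH2): amide, 1 C=O (running total 4).
CH(CONH2): amide, 1 C=O (running total 5).
CO: ketone, 1 C=O (running total 6).
CHO: aldehyde, 1 C=O (running total 7).

7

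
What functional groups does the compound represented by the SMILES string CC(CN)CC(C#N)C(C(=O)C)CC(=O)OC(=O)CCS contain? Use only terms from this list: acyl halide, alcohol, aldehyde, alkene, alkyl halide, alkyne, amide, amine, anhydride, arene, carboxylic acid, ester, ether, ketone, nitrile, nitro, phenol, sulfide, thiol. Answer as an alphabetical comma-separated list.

pendant –CH2NH2: N on sp³ C, no adjacent C=O → amine.
pendant –C≡N: nitrile.
pendant –COCH3: carbonyl C bonded to two carbons → ketone.
two acyl groups sharing one oxygen, –C(=O)–O–C(=O)– → anhydride.
–SH on an sp³ carbon → thiol.

amine, anhydride, ketone, nitrile, thiol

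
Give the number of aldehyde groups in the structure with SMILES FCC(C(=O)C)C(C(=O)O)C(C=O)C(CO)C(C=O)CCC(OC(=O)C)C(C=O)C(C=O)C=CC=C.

4

halogen on an sp³ carbon → alkyl halide.
pendant –COCH3: carbonyl C bonded to two carbons → ketone.
pendant –COOH: carbonyl C bonded to C and –OH → carboxylic acid.
pendant –CHO: carbonyl C bonded to C and H → aldehyde.
pendant –CH2OH on an sp³ backbone C → alcohol.
pendant –CHO: carbonyl C bonded to C and H → aldehyde.
pendant –OC(=O)CH3: an acyloxy group → ester.
pendant –CHO: carbonyl C bonded to C and H → aldehyde.
pendant –CHO: carbonyl C bonded to C and H → aldehyde.
C=C double bond → alkene.
C=C double bond → alkene.
Aldehyde appears at: CH(CHO), CH(CHO), CH(CHO), CH(CHO) → 4.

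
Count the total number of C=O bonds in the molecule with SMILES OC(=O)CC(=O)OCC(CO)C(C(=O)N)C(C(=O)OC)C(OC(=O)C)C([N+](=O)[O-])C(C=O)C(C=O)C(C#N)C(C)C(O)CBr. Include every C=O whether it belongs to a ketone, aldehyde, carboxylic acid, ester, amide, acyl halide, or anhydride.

HOOC: carboxylic acid, 1 C=O (running total 1).
CH2COOCH2: ester, 1 C=O (running total 2).
CH(CONH2): amide, 1 C=O (running total 3).
CH(COOCH3): ester, 1 C=O (running total 4).
CH(OCOCH3): ester, 1 C=O (running total 5).
CH(CHO): aldehyde, 1 C=O (running total 6).
CH(CHO): aldehyde, 1 C=O (running total 7).

7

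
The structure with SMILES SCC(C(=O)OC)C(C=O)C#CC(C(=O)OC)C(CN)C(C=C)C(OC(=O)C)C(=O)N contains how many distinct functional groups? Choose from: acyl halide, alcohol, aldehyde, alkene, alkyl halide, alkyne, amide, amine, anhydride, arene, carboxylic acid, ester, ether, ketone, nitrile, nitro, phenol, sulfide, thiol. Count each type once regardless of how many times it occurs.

7

Taking each segment in turn:
  HSCH2: –SH on an sp³ carbon → thiol.
  CH(COOCH3): pendant –COOCH3: carbonyl C bonded to C and –OCH3 → ester.
  CH(CHO): pendant –CHO: carbonyl C bonded to C and H → aldehyde.
  C≡C: C≡C triple bond → alkyne.
  CH(COOCH3): pendant –COOCH3: carbonyl C bonded to C and –OCH3 → ester.
  CH(CH2NH2): pendant –CH2NH2: N on sp³ C, no adjacent C=O → amine.
  CH(CH=CH2): pendant –CH=CH2: C=C double bond → alkene.
  CH(OCOCH3): pendant –OC(=O)CH3: an acyloxy group → ester.
  CONH2: –C(=O)NH2: carbonyl C bonded to C and to N → amide (the N is not a separate amine).
Distinct types present: aldehyde, alkene, alkyne, amide, amine, ester, thiol.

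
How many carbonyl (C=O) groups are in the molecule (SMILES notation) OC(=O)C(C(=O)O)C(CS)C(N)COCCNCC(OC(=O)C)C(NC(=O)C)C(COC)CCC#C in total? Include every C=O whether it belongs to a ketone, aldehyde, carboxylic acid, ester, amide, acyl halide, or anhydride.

4

HOOC: carboxylic acid, 1 C=O (running total 1).
CH(COOH): carboxylic acid, 1 C=O (running total 2).
CH(OCOCH3): ester, 1 C=O (running total 3).
CH(NHCOCH3): amide, 1 C=O (running total 4).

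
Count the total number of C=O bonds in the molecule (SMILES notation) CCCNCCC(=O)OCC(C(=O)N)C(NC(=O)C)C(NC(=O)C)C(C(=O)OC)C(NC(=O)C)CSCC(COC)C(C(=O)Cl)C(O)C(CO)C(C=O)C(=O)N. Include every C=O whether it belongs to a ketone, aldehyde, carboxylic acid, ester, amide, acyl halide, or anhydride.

9

CH2COOCH2: ester, 1 C=O (running total 1).
CH(CONH2): amide, 1 C=O (running total 2).
CH(NHCOCH3): amide, 1 C=O (running total 3).
CH(NHCOCH3): amide, 1 C=O (running total 4).
CH(COOCH3): ester, 1 C=O (running total 5).
CH(NHCOCH3): amide, 1 C=O (running total 6).
CH(COCl): acyl halide, 1 C=O (running total 7).
CH(CHO): aldehyde, 1 C=O (running total 8).
CONH2: amide, 1 C=O (running total 9).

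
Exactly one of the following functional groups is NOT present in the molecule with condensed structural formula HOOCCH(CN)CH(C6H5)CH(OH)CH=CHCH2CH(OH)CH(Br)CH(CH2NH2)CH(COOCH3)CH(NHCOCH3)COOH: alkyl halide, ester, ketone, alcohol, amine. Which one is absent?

ester: present (CH(COOCH3) — pendant –COOCH3: carbonyl C bonded to C and –OCH3 → ester).
amine: present (CH(CH2NH2) — pendant –CH2NH2: N on sp³ C, no adjacent C=O → amine).
alcohol: present (CH(OH) — –OH on an sp³ carbon → alcohol (secondary)).
alkyl halide: present (CH(Br) — halogen on an sp³ carbon → alkyl halide).
ketone: absent. In CH(COOCH3), the C=O is bonded to an –O–C group, which defines an ester, not a ketone. In CH(NHCOCH3), the C=O is bonded to nitrogen, which defines an amide, not a ketone. In each of HOOC and COOH, the C=O bears an –OH, making it a carboxylic acid rather than a ketone.

ketone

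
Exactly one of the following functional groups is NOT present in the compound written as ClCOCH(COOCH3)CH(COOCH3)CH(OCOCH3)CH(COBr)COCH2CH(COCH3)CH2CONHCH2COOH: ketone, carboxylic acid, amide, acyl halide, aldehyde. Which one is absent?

acyl halide: present (ClCO — –C(=O)Cl: carbonyl C bonded to C and to a halogen → acyl halide (not alkyl halide)).
amide: present (CH2CONHCH2 — –C(=O)–N– linkage → amide (the N is not an amine)).
ketone: present (CO — –C(=O)– with carbon on both sides → ketone).
carboxylic acid: present (COOH — –COOH: carbonyl C bonded to –OH and C → carboxylic acid (the –OH is not a separate alcohol)).
aldehyde: absent. In each of CO and CH(COCH3), the carbonyl carbon is bonded to two carbons, so it is a ketone, not an aldehyde. In COOH, the carbonyl carbon bears –OH, not –H, so it is a carboxylic acid.

aldehyde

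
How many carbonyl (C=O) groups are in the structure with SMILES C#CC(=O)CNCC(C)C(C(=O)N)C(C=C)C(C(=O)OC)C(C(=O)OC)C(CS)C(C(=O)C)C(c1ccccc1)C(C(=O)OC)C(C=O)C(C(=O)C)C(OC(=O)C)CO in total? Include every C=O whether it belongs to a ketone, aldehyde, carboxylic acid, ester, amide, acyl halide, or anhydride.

CO: ketone, 1 C=O (running total 1).
CH(CONH2): amide, 1 C=O (running total 2).
CH(COOCH3): ester, 1 C=O (running total 3).
CH(COOCH3): ester, 1 C=O (running total 4).
CH(COCH3): ketone, 1 C=O (running total 5).
CH(COOCH3): ester, 1 C=O (running total 6).
CH(CHO): aldehyde, 1 C=O (running total 7).
CH(COCH3): ketone, 1 C=O (running total 8).
CH(OCOCH3): ester, 1 C=O (running total 9).

9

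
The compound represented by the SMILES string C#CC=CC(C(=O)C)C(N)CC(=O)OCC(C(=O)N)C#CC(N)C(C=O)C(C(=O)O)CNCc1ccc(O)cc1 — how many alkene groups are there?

Taking each segment in turn:
  HC≡C: C≡C triple bond → alkyne.
  CH=CH: C=C double bond → alkene.
  CH(COCH3): pendant –COCH3: carbonyl C bonded to two carbons → ketone.
  CH(NH2): –NH2 on an sp³ carbon with no adjacent C=O → amine.
  CH2COOCH2: –C(=O)–O–C with C on the carbonyl side → ester.
  CH(CONH2): pendant –CONH2: carbonyl C bonded to C and N → amide.
  C≡C: C≡C triple bond → alkyne.
  CH(NH2): –NH2 on an sp³ carbon with no adjacent C=O → amine.
  CH(CHO): pendant –CHO: carbonyl C bonded to C and H → aldehyde.
  CH(COOH): pendant –COOH: carbonyl C bonded to C and –OH → carboxylic acid.
  CH2NHCH2: C–N–C with sp³ carbons and no adjacent C=O → amine (secondary).
  C6H4OH: –OH attached directly to an aromatic ring → phenol (not alcohol); the ring itself is an arene.
Alkene appears at: CH=CH → 1.

1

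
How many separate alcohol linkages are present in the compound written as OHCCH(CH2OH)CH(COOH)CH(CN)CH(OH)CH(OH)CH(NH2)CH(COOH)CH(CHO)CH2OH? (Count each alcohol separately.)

terminal –CHO: carbonyl C bonded to H and C → aldehyde.
pendant –CH2OH on an sp³ backbone C → alcohol.
pendant –COOH: carbonyl C bonded to C and –OH → carboxylic acid.
pendant –C≡N: nitrile.
–OH on an sp³ carbon → alcohol (secondary).
–OH on an sp³ carbon → alcohol (secondary).
–NH2 on an sp³ carbon with no adjacent C=O → amine.
pendant –COOH: carbonyl C bonded to C and –OH → carboxylic acid.
pendant –CHO: carbonyl C bonded to C and H → aldehyde.
–OH on an sp³ carbon → alcohol.
Alcohol appears at: CH(CH2OH), CH(OH), CH(OH), CH2OH → 4.

4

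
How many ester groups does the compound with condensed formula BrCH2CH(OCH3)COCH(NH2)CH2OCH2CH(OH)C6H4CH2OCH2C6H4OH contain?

0

Taking each segment in turn:
  BrCH2: halogen on an sp³ carbon → alkyl halide.
  CH(OCH3): pendant –OCH3: C–O–C with sp³ C, no adjacent C=O → ether.
  CO: –C(=O)– with carbon on both sides → ketone.
  CH(NH2): –NH2 on an sp³ carbon with no adjacent C=O → amine.
  CH2OCH2: C–O–C with sp³ carbons on both sides and no adjacent C=O → ether.
  CH(OH): –OH on an sp³ carbon → alcohol (secondary).
  C6H4: para-disubstituted benzene ring → arene.
  CH2OCH2: C–O–C with sp³ carbons on both sides and no adjacent C=O → ether.
  C6H4OH: –OH attached directly to an aromatic ring → phenol (not alcohol); the ring itself is an arene.
No segment is a ester: CH(OCH3) is ether, not ester; CO is ketone, not ester; CH2OCH2 is ether, not ester. → 0.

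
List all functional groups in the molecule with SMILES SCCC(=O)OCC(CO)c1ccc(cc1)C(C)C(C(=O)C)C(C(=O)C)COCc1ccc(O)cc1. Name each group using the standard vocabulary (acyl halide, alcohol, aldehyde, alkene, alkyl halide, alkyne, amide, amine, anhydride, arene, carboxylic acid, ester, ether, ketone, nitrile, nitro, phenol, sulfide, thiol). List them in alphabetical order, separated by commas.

alcohol, arene, ester, ether, ketone, phenol, thiol

Taking each segment in turn:
  HSCH2: –SH on an sp³ carbon → thiol.
  CH2COOCH2: –C(=O)–O–C with C on the carbonyl side → ester.
  CH(CH2OH): pendant –CH2OH on an sp³ backbone C → alcohol.
  C6H4: para-disubstituted benzene ring → arene.
  CH(COCH3): pendant –COCH3: carbonyl C bonded to two carbons → ketone.
  CH(COCH3): pendant –COCH3: carbonyl C bonded to two carbons → ketone.
  CH2OCH2: C–O–C with sp³ carbons on both sides and no adjacent C=O → ether.
  C6H4OH: –OH attached directly to an aromatic ring → phenol (not alcohol); the ring itself is an arene.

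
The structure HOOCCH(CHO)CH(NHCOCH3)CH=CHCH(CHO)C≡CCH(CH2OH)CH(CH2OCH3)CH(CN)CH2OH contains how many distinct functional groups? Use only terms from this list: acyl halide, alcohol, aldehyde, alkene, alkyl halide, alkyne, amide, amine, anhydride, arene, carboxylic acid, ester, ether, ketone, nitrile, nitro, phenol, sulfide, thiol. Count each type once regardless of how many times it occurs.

Reading the structure from left to right:
  HOOC: –COOH: carbonyl C bonded to –OH and C → carboxylic acid (the –OH is not a separate alcohol).
  CH(CHO): pendant –CHO: carbonyl C bonded to C and H → aldehyde.
  CH(NHCOCH3): pendant –NHC(=O)CH3: N bonded to a carbonyl → amide (not amine).
  CH=CH: C=C double bond → alkene.
  CH(CHO): pendant –CHO: carbonyl C bonded to C and H → aldehyde.
  C≡C: C≡C triple bond → alkyne.
  CH(CH2OH): pendant –CH2OH on an sp³ backbone C → alcohol.
  CH(CH2OCH3): pendant –CH2OCH3: C–O–C linkage → ether.
  CH(CN): pendant –C≡N: nitrile.
  CH2OH: –OH on an sp³ carbon → alcohol.
Distinct types present: alcohol, aldehyde, alkene, alkyne, amide, carboxylic acid, ether, nitrile.

8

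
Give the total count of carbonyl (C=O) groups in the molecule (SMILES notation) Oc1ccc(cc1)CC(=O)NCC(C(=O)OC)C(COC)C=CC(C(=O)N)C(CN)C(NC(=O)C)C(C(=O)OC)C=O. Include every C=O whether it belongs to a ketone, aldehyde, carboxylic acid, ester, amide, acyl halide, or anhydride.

6

CH2CONHCH2: amide, 1 C=O (running total 1).
CH(COOCH3): ester, 1 C=O (running total 2).
CH(CONH2): amide, 1 C=O (running total 3).
CH(NHCOCH3): amide, 1 C=O (running total 4).
CH(COOCH3): ester, 1 C=O (running total 5).
CHO: aldehyde, 1 C=O (running total 6).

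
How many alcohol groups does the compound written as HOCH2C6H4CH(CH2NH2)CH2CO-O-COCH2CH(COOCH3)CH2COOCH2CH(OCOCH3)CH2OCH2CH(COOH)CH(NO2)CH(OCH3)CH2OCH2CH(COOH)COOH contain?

1

Reading the structure from left to right:
  HOCH2: HO– on an sp³ carbon → alcohol.
  C6H4: para-disubstituted benzene ring → arene.
  CH(CH2NH2): pendant –CH2NH2: N on sp³ C, no adjacent C=O → amine.
  CH2CO-O-COCH2: two acyl groups sharing one oxygen, –C(=O)–O–C(=O)– → anhydride.
  CH(COOCH3): pendant –COOCH3: carbonyl C bonded to C and –OCH3 → ester.
  CH2COOCH2: –C(=O)–O–C with C on the carbonyl side → ester.
  CH(OCOCH3): pendant –OC(=O)CH3: an acyloxy group → ester.
  CH2OCH2: C–O–C with sp³ carbons on both sides and no adjacent C=O → ether.
  CH(COOH): pendant –COOH: carbonyl C bonded to C and –OH → carboxylic acid.
  CH(NO2): –NO2 on an sp³ carbon → nitro (the N=O is not a carbonyl).
  CH(OCH3): pendant –OCH3: C–O–C with sp³ C, no adjacent C=O → ether.
  CH2OCH2: C–O–C with sp³ carbons on both sides and no adjacent C=O → ether.
  CH(COOH): pendant –COOH: carbonyl C bonded to C and –OH → carboxylic acid.
  COOH: –COOH: carbonyl C bonded to –OH and C → carboxylic acid (the –OH is not a separate alcohol).
Alcohol appears at: HOCH2 → 1.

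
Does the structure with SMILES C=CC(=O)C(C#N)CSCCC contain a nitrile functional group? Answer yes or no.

C=C double bond → alkene.
–C(=O)– with carbon on both sides → ketone.
pendant –C≡N: nitrile.
C–S–C linkage → sulfide (thioether).
The CH(CN) segment supplies the nitrile: pendant –C≡N: nitrile.

yes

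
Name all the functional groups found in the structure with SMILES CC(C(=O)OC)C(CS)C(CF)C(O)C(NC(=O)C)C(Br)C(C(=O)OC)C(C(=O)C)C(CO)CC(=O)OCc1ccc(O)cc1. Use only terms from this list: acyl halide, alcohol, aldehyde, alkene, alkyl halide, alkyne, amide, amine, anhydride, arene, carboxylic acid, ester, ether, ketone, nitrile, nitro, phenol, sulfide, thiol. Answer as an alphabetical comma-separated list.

Taking each segment in turn:
  CH(COOCH3): pendant –COOCH3: carbonyl C bonded to C and –OCH3 → ester.
  CH(CH2SH): pendant –CH2SH → thiol.
  CH(CH2F): pendant –CH2X: halogen on sp³ carbon → alkyl halide.
  CH(OH): –OH on an sp³ carbon → alcohol (secondary).
  CH(NHCOCH3): pendant –NHC(=O)CH3: N bonded to a carbonyl → amide (not amine).
  CH(Br): halogen on an sp³ carbon → alkyl halide.
  CH(COOCH3): pendant –COOCH3: carbonyl C bonded to C and –OCH3 → ester.
  CH(COCH3): pendant –COCH3: carbonyl C bonded to two carbons → ketone.
  CH(CH2OH): pendant –CH2OH on an sp³ backbone C → alcohol.
  CH2COOCH2: –C(=O)–O–C with C on the carbonyl side → ester.
  C6H4OH: –OH attached directly to an aromatic ring → phenol (not alcohol); the ring itself is an arene.

alcohol, alkyl halide, amide, arene, ester, ketone, phenol, thiol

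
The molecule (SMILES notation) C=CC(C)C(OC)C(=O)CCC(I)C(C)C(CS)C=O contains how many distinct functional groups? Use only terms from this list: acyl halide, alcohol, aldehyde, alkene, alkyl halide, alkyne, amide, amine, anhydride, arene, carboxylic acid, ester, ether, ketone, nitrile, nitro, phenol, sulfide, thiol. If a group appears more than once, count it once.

6

Working along the chain:
  CH2=CH: C=C double bond → alkene.
  CH(OCH3): pendant –OCH3: C–O–C with sp³ C, no adjacent C=O → ether.
  CO: –C(=O)– with carbon on both sides → ketone.
  CH(I): halogen on an sp³ carbon → alkyl halide.
  CH(CH2SH): pendant –CH2SH → thiol.
  CHO: terminal –CHO: carbonyl C bonded to H and C → aldehyde.
Distinct types present: aldehyde, alkene, alkyl halide, ether, ketone, thiol.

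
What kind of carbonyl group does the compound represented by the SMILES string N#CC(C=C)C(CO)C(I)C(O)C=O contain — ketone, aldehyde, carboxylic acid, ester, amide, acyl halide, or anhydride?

The carbonyl is in the CHO segment: terminal –CHO: carbonyl C bonded to H and C → aldehyde.

aldehyde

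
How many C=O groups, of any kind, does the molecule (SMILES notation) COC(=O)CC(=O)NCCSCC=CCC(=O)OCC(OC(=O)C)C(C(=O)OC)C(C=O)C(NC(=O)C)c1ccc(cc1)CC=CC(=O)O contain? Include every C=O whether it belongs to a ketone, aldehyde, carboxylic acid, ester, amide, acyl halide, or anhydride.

CH3OOC: ester, 1 C=O (running total 1).
CH2CONHCH2: amide, 1 C=O (running total 2).
CH2COOCH2: ester, 1 C=O (running total 3).
CH(OCOCH3): ester, 1 C=O (running total 4).
CH(COOCH3): ester, 1 C=O (running total 5).
CH(CHO): aldehyde, 1 C=O (running total 6).
CH(NHCOCH3): amide, 1 C=O (running total 7).
COOH: carboxylic acid, 1 C=O (running total 8).

8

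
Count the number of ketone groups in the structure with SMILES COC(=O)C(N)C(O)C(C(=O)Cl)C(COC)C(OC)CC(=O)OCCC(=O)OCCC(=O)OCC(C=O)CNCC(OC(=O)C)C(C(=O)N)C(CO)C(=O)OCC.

CH3O–C(=O)–: carbonyl C bonded to C and to –OCH3 → ester (not ketone + ether).
–NH2 on an sp³ carbon with no adjacent C=O → amine.
–OH on an sp³ carbon → alcohol (secondary).
pendant –C(=O)X: carbonyl C bonded to C and halogen → acyl halide.
pendant –CH2OCH3: C–O–C linkage → ether.
pendant –OCH3: C–O–C with sp³ C, no adjacent C=O → ether.
–C(=O)–O–C with C on the carbonyl side → ester.
–C(=O)–O–C with C on the carbonyl side → ester.
–C(=O)–O–C with C on the carbonyl side → ester.
pendant –CHO: carbonyl C bonded to C and H → aldehyde.
C–N–C with sp³ carbons and no adjacent C=O → amine (secondary).
pendant –OC(=O)CH3: an acyloxy group → ester.
pendant –CONH2: carbonyl C bonded to C and N → amide.
pendant –CH2OH on an sp³ backbone C → alcohol.
–C(=O)OCH2CH3: carbonyl C bonded to C and to –OEt → ester.
No segment is a ketone: CH3OOC is ester, not ketone; CH(COCl) is acyl halide, not ketone; CH2COOCH2 is ester, not ketone. → 0.

0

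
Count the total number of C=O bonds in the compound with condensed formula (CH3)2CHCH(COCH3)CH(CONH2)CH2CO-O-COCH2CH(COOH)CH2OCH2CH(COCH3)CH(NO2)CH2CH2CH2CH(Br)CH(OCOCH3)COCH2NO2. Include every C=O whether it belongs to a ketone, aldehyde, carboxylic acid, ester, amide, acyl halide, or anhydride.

CH(COCH3): ketone, 1 C=O (running total 1).
CH(CONH2): amide, 1 C=O (running total 2).
CH2CO-O-COCH2: anhydride, 2 C=O (running total 4).
CH(COOH): carboxylic acid, 1 C=O (running total 5).
CH(COCH3): ketone, 1 C=O (running total 6).
CH(OCOCH3): ester, 1 C=O (running total 7).
CO: ketone, 1 C=O (running total 8).

8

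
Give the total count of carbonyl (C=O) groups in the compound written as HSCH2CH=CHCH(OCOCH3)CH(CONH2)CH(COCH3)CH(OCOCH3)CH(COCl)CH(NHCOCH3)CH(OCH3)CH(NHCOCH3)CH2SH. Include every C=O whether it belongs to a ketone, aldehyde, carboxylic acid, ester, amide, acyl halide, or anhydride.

CH(OCOCH3): ester, 1 C=O (running total 1).
CH(CONH2): amide, 1 C=O (running total 2).
CH(COCH3): ketone, 1 C=O (running total 3).
CH(OCOCH3): ester, 1 C=O (running total 4).
CH(COCl): acyl halide, 1 C=O (running total 5).
CH(NHCOCH3): amide, 1 C=O (running total 6).
CH(NHCOCH3): amide, 1 C=O (running total 7).

7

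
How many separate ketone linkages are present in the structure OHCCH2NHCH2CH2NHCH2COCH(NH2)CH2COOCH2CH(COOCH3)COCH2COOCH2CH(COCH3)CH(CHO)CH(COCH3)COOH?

4

Reading the structure from left to right:
  OHC: terminal –CHO: carbonyl C bonded to H and C → aldehyde.
  CH2NHCH2: C–N–C with sp³ carbons and no adjacent C=O → amine (secondary).
  CH2NHCH2: C–N–C with sp³ carbons and no adjacent C=O → amine (secondary).
  CO: –C(=O)– with carbon on both sides → ketone.
  CH(NH2): –NH2 on an sp³ carbon with no adjacent C=O → amine.
  CH2COOCH2: –C(=O)–O–C with C on the carbonyl side → ester.
  CH(COOCH3): pendant –COOCH3: carbonyl C bonded to C and –OCH3 → ester.
  CO: –C(=O)– with carbon on both sides → ketone.
  CH2COOCH2: –C(=O)–O–C with C on the carbonyl side → ester.
  CH(COCH3): pendant –COCH3: carbonyl C bonded to two carbons → ketone.
  CH(CHO): pendant –CHO: carbonyl C bonded to C and H → aldehyde.
  CH(COCH3): pendant –COCH3: carbonyl C bonded to two carbons → ketone.
  COOH: –COOH: carbonyl C bonded to –OH and C → carboxylic acid (the –OH is not a separate alcohol).
Ketone appears at: CO, CO, CH(COCH3), CH(COCH3) → 4.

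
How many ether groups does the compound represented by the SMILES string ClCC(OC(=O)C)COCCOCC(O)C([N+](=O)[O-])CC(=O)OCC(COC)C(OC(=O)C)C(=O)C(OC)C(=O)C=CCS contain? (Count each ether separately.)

halogen on an sp³ carbon → alkyl halide.
pendant –OC(=O)CH3: an acyloxy group → ester.
C–O–C with sp³ carbons on both sides and no adjacent C=O → ether.
C–O–C with sp³ carbons on both sides and no adjacent C=O → ether.
–OH on an sp³ carbon → alcohol (secondary).
–NO2 on an sp³ carbon → nitro (the N=O is not a carbonyl).
–C(=O)–O–C with C on the carbonyl side → ester.
pendant –CH2OCH3: C–O–C linkage → ether.
pendant –OC(=O)CH3: an acyloxy group → ester.
–C(=O)– with carbon on both sides → ketone.
pendant –OCH3: C–O–C with sp³ C, no adjacent C=O → ether.
–C(=O)– with carbon on both sides → ketone.
C=C double bond → alkene.
–SH on an sp³ carbon → thiol.
Ether appears at: CH2OCH2, CH2OCH2, CH(CH2OCH3), CH(OCH3) → 4.

4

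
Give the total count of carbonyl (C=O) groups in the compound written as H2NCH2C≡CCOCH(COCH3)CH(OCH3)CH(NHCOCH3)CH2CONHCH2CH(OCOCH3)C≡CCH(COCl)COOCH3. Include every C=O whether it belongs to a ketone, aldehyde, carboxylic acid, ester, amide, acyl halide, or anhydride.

CO: ketone, 1 C=O (running total 1).
CH(COCH3): ketone, 1 C=O (running total 2).
CH(NHCOCH3): amide, 1 C=O (running total 3).
CH2CONHCH2: amide, 1 C=O (running total 4).
CH(OCOCH3): ester, 1 C=O (running total 5).
CH(COCl): acyl halide, 1 C=O (running total 6).
COOCH3: ester, 1 C=O (running total 7).

7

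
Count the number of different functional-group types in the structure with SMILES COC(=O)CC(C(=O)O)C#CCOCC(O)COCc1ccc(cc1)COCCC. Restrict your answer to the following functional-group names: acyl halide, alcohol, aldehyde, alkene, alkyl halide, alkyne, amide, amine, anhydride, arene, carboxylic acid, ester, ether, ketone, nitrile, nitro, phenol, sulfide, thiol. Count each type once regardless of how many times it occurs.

Reading the structure from left to right:
  CH3OOC: CH3O–C(=O)–: carbonyl C bonded to C and to –OCH3 → ester (not ketone + ether).
  CH(COOH): pendant –COOH: carbonyl C bonded to C and –OH → carboxylic acid.
  C≡C: C≡C triple bond → alkyne.
  CH2OCH2: C–O–C with sp³ carbons on both sides and no adjacent C=O → ether.
  CH(OH): –OH on an sp³ carbon → alcohol (secondary).
  CH2OCH2: C–O–C with sp³ carbons on both sides and no adjacent C=O → ether.
  C6H4: para-disubstituted benzene ring → arene.
  CH2OCH2: C–O–C with sp³ carbons on both sides and no adjacent C=O → ether.
Distinct types present: alcohol, alkyne, arene, carboxylic acid, ester, ether.

6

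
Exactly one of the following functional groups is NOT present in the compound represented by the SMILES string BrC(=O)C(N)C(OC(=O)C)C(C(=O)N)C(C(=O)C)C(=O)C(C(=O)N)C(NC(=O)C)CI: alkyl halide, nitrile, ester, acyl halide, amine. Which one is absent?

nitrile

ester: present (CH(OCOCH3) — pendant –OC(=O)CH3: an acyloxy group → ester).
alkyl halide: present (CH2I — halogen on an sp³ carbon → alkyl halide).
amine: present (CH(NH2) — –NH2 on an sp³ carbon with no adjacent C=O → amine).
acyl halide: present (BrCO — –C(=O)Br: carbonyl C bonded to C and to a halogen → acyl halide (not alkyl halide)).
nitrile: no segment matches this pattern.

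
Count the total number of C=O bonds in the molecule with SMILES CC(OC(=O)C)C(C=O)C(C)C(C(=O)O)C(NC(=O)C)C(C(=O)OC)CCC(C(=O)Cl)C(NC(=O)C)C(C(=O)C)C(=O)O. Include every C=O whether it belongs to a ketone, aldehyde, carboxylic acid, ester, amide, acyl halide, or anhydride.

9

CH(OCOCH3): ester, 1 C=O (running total 1).
CH(CHO): aldehyde, 1 C=O (running total 2).
CH(COOH): carboxylic acid, 1 C=O (running total 3).
CH(NHCOCH3): amide, 1 C=O (running total 4).
CH(COOCH3): ester, 1 C=O (running total 5).
CH(COCl): acyl halide, 1 C=O (running total 6).
CH(NHCOCH3): amide, 1 C=O (running total 7).
CH(COCH3): ketone, 1 C=O (running total 8).
COOH: carboxylic acid, 1 C=O (running total 9).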